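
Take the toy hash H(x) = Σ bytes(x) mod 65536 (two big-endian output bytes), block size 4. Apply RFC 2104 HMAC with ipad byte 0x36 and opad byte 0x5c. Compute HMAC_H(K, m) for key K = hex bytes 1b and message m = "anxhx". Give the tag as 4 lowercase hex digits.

0253

Key hex bytes 1b is 1 byte ≤ B = 4; zero-pad to 4 bytes: K' = 1b 00 00 00.
K' ⊕ ipad = 2d 36 36 36.  K' ⊕ opad = 47 5c 5c 5c.
Inner input = (K'⊕ipad) ∥ m = 2d 36 36 36 ∥ 61 6e 78 68 78.
Inner hash: sum = 45+54+54+54+97+110+120+104+120 = 758 → 02 f6.
Outer input = (K'⊕opad) ∥ inner = 47 5c 5c 5c ∥ 02 f6.
Outer hash (tag): sum = 71+92+92+92+2+246 = 595 → 02 53.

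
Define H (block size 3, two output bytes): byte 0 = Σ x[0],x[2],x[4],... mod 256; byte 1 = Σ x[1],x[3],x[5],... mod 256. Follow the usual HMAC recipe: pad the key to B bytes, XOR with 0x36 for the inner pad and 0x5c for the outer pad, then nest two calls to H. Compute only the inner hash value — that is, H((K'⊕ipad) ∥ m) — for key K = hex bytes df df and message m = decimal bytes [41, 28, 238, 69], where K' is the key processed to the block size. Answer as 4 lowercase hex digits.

8000

Key hex bytes df df is 2 bytes ≤ B = 3; zero-pad to 3 bytes: K' = df df 00.
K' ⊕ ipad = e9 e9 36.
Inner input = e9 e9 36 ∥ 29 1c ee 45.
Inner hash: even-index sum = 384 mod 256 = 128; odd-index sum = 512 mod 256 = 0 → 80 00.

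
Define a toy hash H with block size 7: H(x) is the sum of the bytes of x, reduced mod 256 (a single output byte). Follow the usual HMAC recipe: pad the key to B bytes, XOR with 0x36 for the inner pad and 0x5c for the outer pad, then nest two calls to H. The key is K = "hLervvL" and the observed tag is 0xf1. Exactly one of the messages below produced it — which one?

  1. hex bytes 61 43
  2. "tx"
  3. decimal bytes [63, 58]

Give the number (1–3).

3

Key "hLervvL" = 68 4c 65 72 76 76 4c is exactly B = 7 bytes: K' = 68 4c 65 72 76 76 4c.
K' ⊕ ipad = 5e 7a 53 44 40 40 7a; K' ⊕ opad = 34 10 39 2e 2a 2a 10.
m1: inner = H(5e 7a 53 44 40 40 7a 61 43) = 0d; tag = H(34 10 39 2e 2a 2a 10 0d) = 1c
m2: inner = H(5e 7a 53 44 40 40 7a 74 78) = 55; tag = H(34 10 39 2e 2a 2a 10 55) = 64
m3: inner = H(5e 7a 53 44 40 40 7a 3f 3a) = e2; tag = H(34 10 39 2e 2a 2a 10 e2) = f1 ← matches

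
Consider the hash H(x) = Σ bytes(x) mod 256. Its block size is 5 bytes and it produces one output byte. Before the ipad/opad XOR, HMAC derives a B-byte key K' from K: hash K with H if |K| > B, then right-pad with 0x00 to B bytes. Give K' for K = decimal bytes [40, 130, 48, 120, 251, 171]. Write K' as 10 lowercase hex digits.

|K| = 6 > B = 5, so first hash the key.
H(K): sum = 40+130+48+120+251+171 = 760; mod 256 = 248 → f8.
Zero-pad H(K) = f8 to 5 bytes: K' = f8 00 00 00 00.

f800000000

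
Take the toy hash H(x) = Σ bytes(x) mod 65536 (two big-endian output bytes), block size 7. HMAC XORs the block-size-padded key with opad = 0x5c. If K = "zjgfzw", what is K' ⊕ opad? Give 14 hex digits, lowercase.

Key "zjgfzw" = 7a 6a 67 66 7a 77 is 6 bytes ≤ B = 7; zero-pad to 7 bytes: K' = 7a 6a 67 66 7a 77 00.
XOR each byte with 0x5c: 7a⊕5c=26, 6a⊕5c=36, 67⊕5c=3b, 66⊕5c=3a, 7a⊕5c=26, 77⊕5c=2b, 00⊕5c=5c.

26363b3a262b5c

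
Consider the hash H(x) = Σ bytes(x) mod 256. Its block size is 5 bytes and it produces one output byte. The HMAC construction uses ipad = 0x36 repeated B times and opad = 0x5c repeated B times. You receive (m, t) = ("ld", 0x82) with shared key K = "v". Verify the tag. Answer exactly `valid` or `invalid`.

valid

Key "v" = 76 is 1 byte ≤ B = 5; zero-pad to 5 bytes: K' = 76 00 00 00 00.
K' ⊕ ipad = 40 36 36 36 36; K' ⊕ opad = 2a 5c 5c 5c 5c.
Inner hash: sum = 64+54+54+54+54+108+100 = 488; mod 256 = 232 → e8.
Outer hash (recomputed tag): sum = 42+92+92+92+92+232 = 642; mod 256 = 130 → 82.
Recomputed tag = 82; claimed = 82 → match.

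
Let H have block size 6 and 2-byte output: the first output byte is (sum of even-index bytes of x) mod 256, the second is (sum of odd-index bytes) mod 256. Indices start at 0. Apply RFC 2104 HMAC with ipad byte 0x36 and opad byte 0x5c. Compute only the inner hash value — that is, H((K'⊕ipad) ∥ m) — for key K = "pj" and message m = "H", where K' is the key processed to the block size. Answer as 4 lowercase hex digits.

fac8

Key "pj" = 70 6a is 2 bytes ≤ B = 6; zero-pad to 6 bytes: K' = 70 6a 00 00 00 00.
K' ⊕ ipad = 46 5c 36 36 36 36.
Inner input = 46 5c 36 36 36 36 ∥ 48.
Inner hash: even-index sum = 250 mod 256 = 250; odd-index sum = 200 mod 256 = 200 → fa c8.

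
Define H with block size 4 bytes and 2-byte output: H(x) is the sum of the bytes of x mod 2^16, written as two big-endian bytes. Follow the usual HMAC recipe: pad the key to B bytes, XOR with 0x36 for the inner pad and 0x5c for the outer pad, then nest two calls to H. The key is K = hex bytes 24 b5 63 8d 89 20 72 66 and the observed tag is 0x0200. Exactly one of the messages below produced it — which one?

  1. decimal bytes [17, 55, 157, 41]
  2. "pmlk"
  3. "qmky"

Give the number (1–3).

Key hex bytes 24 b5 63 8d 89 20 72 66 is 8 bytes > B = 4, so hash it first: H(key) = 03 4a, then zero-pad to 4 bytes: K' = 03 4a 00 00.
K' ⊕ ipad = 35 7c 36 36; K' ⊕ opad = 5f 16 5c 5c.
m1: inner = H(35 7c 36 36 11 37 9d 29) = 02 2b; tag = H(5f 16 5c 5c 02 2b) = 015a
m2: inner = H(35 7c 36 36 70 6d 6c 6b) = 02 d1; tag = H(5f 16 5c 5c 02 d1) = 0200 ← matches
m3: inner = H(35 7c 36 36 71 6d 6b 79) = 02 df; tag = H(5f 16 5c 5c 02 df) = 020e

2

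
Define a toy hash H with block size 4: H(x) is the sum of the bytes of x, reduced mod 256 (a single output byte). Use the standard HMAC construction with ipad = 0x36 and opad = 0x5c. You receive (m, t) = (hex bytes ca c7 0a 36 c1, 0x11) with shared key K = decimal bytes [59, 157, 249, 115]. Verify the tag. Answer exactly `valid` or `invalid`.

Key decimal bytes [59, 157, 249, 115] = 3b 9d f9 73 is exactly B = 4 bytes: K' = 3b 9d f9 73.
K' ⊕ ipad = 0d ab cf 45; K' ⊕ opad = 67 c1 a5 2f.
Inner hash: sum = 13+171+207+69+202+199+10+54+193 = 1118; mod 256 = 94 → 5e.
Outer hash (recomputed tag): sum = 103+193+165+47+94 = 602; mod 256 = 90 → 5a.
Recomputed tag = 5a; claimed = 11 → mismatch.

invalid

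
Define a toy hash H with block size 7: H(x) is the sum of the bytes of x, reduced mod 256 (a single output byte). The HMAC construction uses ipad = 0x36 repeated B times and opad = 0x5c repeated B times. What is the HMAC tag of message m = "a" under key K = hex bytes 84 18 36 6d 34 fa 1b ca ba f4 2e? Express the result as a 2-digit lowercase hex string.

Key hex bytes 84 18 36 6d 34 fa 1b ca ba f4 2e is 11 bytes > B = 7, so hash it first: H(key) = 2e, then zero-pad to 7 bytes: K' = 2e 00 00 00 00 00 00.
K' ⊕ ipad = 18 36 36 36 36 36 36.  K' ⊕ opad = 72 5c 5c 5c 5c 5c 5c.
Inner input = (K'⊕ipad) ∥ m = 18 36 36 36 36 36 36 ∥ 61.
Inner hash: sum = 24+54+54+54+54+54+54+97 = 445; mod 256 = 189 → bd.
Outer input = (K'⊕opad) ∥ inner = 72 5c 5c 5c 5c 5c 5c ∥ bd.
Outer hash (tag): sum = 114+92+92+92+92+92+92+189 = 855; mod 256 = 87 → 57.

57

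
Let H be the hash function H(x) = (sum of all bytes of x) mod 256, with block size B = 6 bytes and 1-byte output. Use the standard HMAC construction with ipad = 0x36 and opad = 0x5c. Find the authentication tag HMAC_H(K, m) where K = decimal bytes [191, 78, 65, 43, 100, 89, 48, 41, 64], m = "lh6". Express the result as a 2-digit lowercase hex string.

70

Key decimal bytes [191, 78, 65, 43, 100, 89, 48, 41, 64] = bf 4e 41 2b 64 59 30 29 40 is 9 bytes > B = 6, so hash it first: H(key) = cf, then zero-pad to 6 bytes: K' = cf 00 00 00 00 00.
K' ⊕ ipad = f9 36 36 36 36 36.  K' ⊕ opad = 93 5c 5c 5c 5c 5c.
Inner input = (K'⊕ipad) ∥ m = f9 36 36 36 36 36 ∥ 6c 68 36.
Inner hash: sum = 249+54+54+54+54+54+108+104+54 = 785; mod 256 = 17 → 11.
Outer input = (K'⊕opad) ∥ inner = 93 5c 5c 5c 5c 5c ∥ 11.
Outer hash (tag): sum = 147+92+92+92+92+92+17 = 624; mod 256 = 112 → 70.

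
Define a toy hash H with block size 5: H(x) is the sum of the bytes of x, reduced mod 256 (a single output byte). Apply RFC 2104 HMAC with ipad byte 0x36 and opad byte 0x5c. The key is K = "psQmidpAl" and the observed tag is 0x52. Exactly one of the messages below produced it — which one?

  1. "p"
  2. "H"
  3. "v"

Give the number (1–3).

3

Key "psQmidpAl" = 70 73 51 6d 69 64 70 41 6c is 9 bytes > B = 5, so hash it first: H(key) = 8b, then zero-pad to 5 bytes: K' = 8b 00 00 00 00.
K' ⊕ ipad = bd 36 36 36 36; K' ⊕ opad = d7 5c 5c 5c 5c.
m1: inner = H(bd 36 36 36 36 70) = 05; tag = H(d7 5c 5c 5c 5c 05) = 4c
m2: inner = H(bd 36 36 36 36 48) = dd; tag = H(d7 5c 5c 5c 5c dd) = 24
m3: inner = H(bd 36 36 36 36 76) = 0b; tag = H(d7 5c 5c 5c 5c 0b) = 52 ← matches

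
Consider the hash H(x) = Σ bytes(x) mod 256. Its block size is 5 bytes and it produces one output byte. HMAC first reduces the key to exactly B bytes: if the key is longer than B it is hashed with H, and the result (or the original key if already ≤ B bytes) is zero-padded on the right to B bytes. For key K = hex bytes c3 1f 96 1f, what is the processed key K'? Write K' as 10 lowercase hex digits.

c31f961f00

Key hex bytes c3 1f 96 1f is 4 bytes ≤ B = 5; zero-pad to 5 bytes: K' = c3 1f 96 1f 00.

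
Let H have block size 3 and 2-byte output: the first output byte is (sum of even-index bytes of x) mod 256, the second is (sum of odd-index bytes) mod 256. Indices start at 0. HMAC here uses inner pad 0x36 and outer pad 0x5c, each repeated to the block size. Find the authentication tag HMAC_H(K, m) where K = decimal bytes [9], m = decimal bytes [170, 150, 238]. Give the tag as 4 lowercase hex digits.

Key decimal bytes [9] = 09 is 1 byte ≤ B = 3; zero-pad to 3 bytes: K' = 09 00 00.
K' ⊕ ipad = 3f 36 36.  K' ⊕ opad = 55 5c 5c.
Inner input = (K'⊕ipad) ∥ m = 3f 36 36 ∥ aa 96 ee.
Inner hash: even-index sum = 267 mod 256 = 11; odd-index sum = 462 mod 256 = 206 → 0b ce.
Outer input = (K'⊕opad) ∥ inner = 55 5c 5c ∥ 0b ce.
Outer hash (tag): even-index sum = 383 mod 256 = 127; odd-index sum = 103 mod 256 = 103 → 7f 67.

7f67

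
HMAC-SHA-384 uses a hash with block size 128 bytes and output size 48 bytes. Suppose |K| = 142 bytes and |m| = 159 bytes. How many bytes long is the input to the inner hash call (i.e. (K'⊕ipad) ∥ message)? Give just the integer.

Key is 142 > 128 bytes, so it is hashed to 48 bytes then zero-padded to 128: |K'| = 128.
Inner input = (K'⊕ipad) ∥ m → 128 + 159 = 287 bytes.

287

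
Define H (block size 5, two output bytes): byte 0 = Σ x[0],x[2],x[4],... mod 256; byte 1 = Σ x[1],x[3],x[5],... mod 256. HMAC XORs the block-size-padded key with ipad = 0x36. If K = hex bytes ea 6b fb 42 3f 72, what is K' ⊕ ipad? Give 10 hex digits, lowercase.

Key hex bytes ea 6b fb 42 3f 72 is 6 bytes > B = 5, so hash it first: H(key) = 24 1f, then zero-pad to 5 bytes: K' = 24 1f 00 00 00.
XOR each byte with 0x36: 24⊕36=12, 1f⊕36=29, 00⊕36=36, 00⊕36=36, 00⊕36=36.

1229363636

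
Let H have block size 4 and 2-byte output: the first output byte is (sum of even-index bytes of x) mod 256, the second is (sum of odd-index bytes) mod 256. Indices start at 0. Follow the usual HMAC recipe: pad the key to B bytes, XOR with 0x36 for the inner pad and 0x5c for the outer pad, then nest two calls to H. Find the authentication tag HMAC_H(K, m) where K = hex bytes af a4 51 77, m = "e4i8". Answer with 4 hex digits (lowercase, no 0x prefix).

ce62

Key hex bytes af a4 51 77 is exactly B = 4 bytes: K' = af a4 51 77.
K' ⊕ ipad = 99 92 67 41.  K' ⊕ opad = f3 f8 0d 2b.
Inner input = (K'⊕ipad) ∥ m = 99 92 67 41 ∥ 65 34 69 38.
Inner hash: even-index sum = 462 mod 256 = 206; odd-index sum = 319 mod 256 = 63 → ce 3f.
Outer input = (K'⊕opad) ∥ inner = f3 f8 0d 2b ∥ ce 3f.
Outer hash (tag): even-index sum = 462 mod 256 = 206; odd-index sum = 354 mod 256 = 98 → ce 62.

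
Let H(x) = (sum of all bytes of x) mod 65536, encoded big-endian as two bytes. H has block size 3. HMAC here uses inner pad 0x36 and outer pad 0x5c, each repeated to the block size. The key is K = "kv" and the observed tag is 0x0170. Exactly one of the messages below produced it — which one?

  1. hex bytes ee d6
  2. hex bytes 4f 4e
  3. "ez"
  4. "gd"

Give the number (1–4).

3

Key "kv" = 6b 76 is 2 bytes ≤ B = 3; zero-pad to 3 bytes: K' = 6b 76 00.
K' ⊕ ipad = 5d 40 36; K' ⊕ opad = 37 2a 5c.
m1: inner = H(5d 40 36 ee d6) = 02 97; tag = H(37 2a 5c 02 97) = 0156
m2: inner = H(5d 40 36 4f 4e) = 01 70; tag = H(37 2a 5c 01 70) = 012e
m3: inner = H(5d 40 36 65 7a) = 01 b2; tag = H(37 2a 5c 01 b2) = 0170 ← matches
m4: inner = H(5d 40 36 67 64) = 01 9e; tag = H(37 2a 5c 01 9e) = 015c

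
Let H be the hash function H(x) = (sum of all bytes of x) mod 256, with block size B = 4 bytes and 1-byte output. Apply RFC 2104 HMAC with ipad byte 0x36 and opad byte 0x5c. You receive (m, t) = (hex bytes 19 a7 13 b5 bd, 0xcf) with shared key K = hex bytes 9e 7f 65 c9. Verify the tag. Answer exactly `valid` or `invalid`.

invalid

Key hex bytes 9e 7f 65 c9 is exactly B = 4 bytes: K' = 9e 7f 65 c9.
K' ⊕ ipad = a8 49 53 ff; K' ⊕ opad = c2 23 39 95.
Inner hash: sum = 168+73+83+255+25+167+19+181+189 = 1160; mod 256 = 136 → 88.
Outer hash (recomputed tag): sum = 194+35+57+149+136 = 571; mod 256 = 59 → 3b.
Recomputed tag = 3b; claimed = cf → mismatch.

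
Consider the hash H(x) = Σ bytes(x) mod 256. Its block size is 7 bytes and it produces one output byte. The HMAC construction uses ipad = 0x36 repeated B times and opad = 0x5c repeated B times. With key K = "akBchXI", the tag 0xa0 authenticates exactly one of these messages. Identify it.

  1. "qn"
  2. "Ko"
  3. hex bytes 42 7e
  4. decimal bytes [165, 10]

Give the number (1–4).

Key "akBchXI" = 61 6b 42 63 68 58 49 is exactly B = 7 bytes: K' = 61 6b 42 63 68 58 49.
K' ⊕ ipad = 57 5d 74 55 5e 6e 7f; K' ⊕ opad = 3d 37 1e 3f 34 04 15.
m1: inner = H(57 5d 74 55 5e 6e 7f 71 6e) = a7; tag = H(3d 37 1e 3f 34 04 15 a7) = c5
m2: inner = H(57 5d 74 55 5e 6e 7f 4b 6f) = 82; tag = H(3d 37 1e 3f 34 04 15 82) = a0 ← matches
m3: inner = H(57 5d 74 55 5e 6e 7f 42 7e) = 88; tag = H(3d 37 1e 3f 34 04 15 88) = a6
m4: inner = H(57 5d 74 55 5e 6e 7f a5 0a) = 77; tag = H(3d 37 1e 3f 34 04 15 77) = 95

2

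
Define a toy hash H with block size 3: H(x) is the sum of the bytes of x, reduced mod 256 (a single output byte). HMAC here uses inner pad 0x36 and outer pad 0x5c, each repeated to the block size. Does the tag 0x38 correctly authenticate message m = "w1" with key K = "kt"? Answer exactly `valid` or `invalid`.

Key "kt" = 6b 74 is 2 bytes ≤ B = 3; zero-pad to 3 bytes: K' = 6b 74 00.
K' ⊕ ipad = 5d 42 36; K' ⊕ opad = 37 28 5c.
Inner hash: sum = 93+66+54+119+49 = 381; mod 256 = 125 → 7d.
Outer hash (recomputed tag): sum = 55+40+92+125 = 312; mod 256 = 56 → 38.
Recomputed tag = 38; claimed = 38 → match.

valid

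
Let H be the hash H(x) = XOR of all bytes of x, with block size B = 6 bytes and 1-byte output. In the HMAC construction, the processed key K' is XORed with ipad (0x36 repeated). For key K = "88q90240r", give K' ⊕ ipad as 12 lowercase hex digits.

Key "88q90240r" = 38 38 71 39 30 32 34 30 72 is 9 bytes > B = 6, so hash it first: H(key) = 3c, then zero-pad to 6 bytes: K' = 3c 00 00 00 00 00.
XOR each byte with 0x36: 3c⊕36=0a, 00⊕36=36, 00⊕36=36, 00⊕36=36, 00⊕36=36, 00⊕36=36.

0a3636363636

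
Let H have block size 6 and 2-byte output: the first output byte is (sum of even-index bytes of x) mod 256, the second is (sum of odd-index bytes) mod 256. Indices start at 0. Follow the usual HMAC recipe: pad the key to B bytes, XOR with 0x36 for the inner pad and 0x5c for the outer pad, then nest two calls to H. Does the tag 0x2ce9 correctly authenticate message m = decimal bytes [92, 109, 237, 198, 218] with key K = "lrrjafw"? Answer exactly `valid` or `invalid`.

Key "lrrjafw" = 6c 72 72 6a 61 66 77 is 7 bytes > B = 6, so hash it first: H(key) = b6 42, then zero-pad to 6 bytes: K' = b6 42 00 00 00 00.
K' ⊕ ipad = 80 74 36 36 36 36; K' ⊕ opad = ea 1e 5c 5c 5c 5c.
Inner hash: even-index sum = 783 mod 256 = 15; odd-index sum = 531 mod 256 = 19 → 0f 13.
Outer hash (recomputed tag): even-index sum = 433 mod 256 = 177; odd-index sum = 233 mod 256 = 233 → b1 e9.
Recomputed tag = b1e9; claimed = 2ce9 → mismatch.

invalid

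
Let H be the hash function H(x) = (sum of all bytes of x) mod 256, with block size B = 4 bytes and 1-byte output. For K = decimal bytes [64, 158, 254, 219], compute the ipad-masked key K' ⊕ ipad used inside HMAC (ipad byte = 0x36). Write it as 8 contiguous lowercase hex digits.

Key decimal bytes [64, 158, 254, 219] = 40 9e fe db is exactly B = 4 bytes: K' = 40 9e fe db.
XOR each byte with 0x36: 40⊕36=76, 9e⊕36=a8, fe⊕36=c8, db⊕36=ed.

76a8c8ed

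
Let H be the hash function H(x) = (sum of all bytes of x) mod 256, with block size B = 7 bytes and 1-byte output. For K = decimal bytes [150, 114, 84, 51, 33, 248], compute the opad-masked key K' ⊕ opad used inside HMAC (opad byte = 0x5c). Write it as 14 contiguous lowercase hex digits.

ca2e086f7da45c

Key decimal bytes [150, 114, 84, 51, 33, 248] = 96 72 54 33 21 f8 is 6 bytes ≤ B = 7; zero-pad to 7 bytes: K' = 96 72 54 33 21 f8 00.
XOR each byte with 0x5c: 96⊕5c=ca, 72⊕5c=2e, 54⊕5c=08, 33⊕5c=6f, 21⊕5c=7d, f8⊕5c=a4, 00⊕5c=5c.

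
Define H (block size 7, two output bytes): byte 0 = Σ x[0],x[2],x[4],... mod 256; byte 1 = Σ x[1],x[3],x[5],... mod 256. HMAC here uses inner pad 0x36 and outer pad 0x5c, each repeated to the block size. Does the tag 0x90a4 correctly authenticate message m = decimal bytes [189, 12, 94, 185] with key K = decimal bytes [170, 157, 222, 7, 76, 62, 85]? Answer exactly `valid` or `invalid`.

Key decimal bytes [170, 157, 222, 7, 76, 62, 85] = aa 9d de 07 4c 3e 55 is exactly B = 7 bytes: K' = aa 9d de 07 4c 3e 55.
K' ⊕ ipad = 9c ab e8 31 7a 08 63; K' ⊕ opad = f6 c1 82 5b 10 62 09.
Inner hash: even-index sum = 806 mod 256 = 38; odd-index sum = 511 mod 256 = 255 → 26 ff.
Outer hash (recomputed tag): even-index sum = 656 mod 256 = 144; odd-index sum = 420 mod 256 = 164 → 90 a4.
Recomputed tag = 90a4; claimed = 90a4 → match.

valid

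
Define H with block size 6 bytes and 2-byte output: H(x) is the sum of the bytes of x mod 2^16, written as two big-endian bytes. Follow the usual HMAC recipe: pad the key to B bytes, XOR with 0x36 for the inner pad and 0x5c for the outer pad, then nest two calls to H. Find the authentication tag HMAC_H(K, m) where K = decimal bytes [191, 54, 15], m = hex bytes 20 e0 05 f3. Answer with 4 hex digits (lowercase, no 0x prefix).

0313

Key decimal bytes [191, 54, 15] = bf 36 0f is 3 bytes ≤ B = 6; zero-pad to 6 bytes: K' = bf 36 0f 00 00 00.
K' ⊕ ipad = 89 00 39 36 36 36.  K' ⊕ opad = e3 6a 53 5c 5c 5c.
Inner input = (K'⊕ipad) ∥ m = 89 00 39 36 36 36 ∥ 20 e0 05 f3.
Inner hash: sum = 137+0+57+54+54+54+32+224+5+243 = 860 → 03 5c.
Outer input = (K'⊕opad) ∥ inner = e3 6a 53 5c 5c 5c ∥ 03 5c.
Outer hash (tag): sum = 227+106+83+92+92+92+3+92 = 787 → 03 13.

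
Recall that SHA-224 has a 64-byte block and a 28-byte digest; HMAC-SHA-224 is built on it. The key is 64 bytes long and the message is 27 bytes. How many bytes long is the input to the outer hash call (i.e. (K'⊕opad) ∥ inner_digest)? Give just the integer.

Key is 64 ≤ 64 bytes, zero-padded: |K'| = 64.
Outer input = (K'⊕opad) ∥ H(inner) → 64 + 28 = 92 bytes.

92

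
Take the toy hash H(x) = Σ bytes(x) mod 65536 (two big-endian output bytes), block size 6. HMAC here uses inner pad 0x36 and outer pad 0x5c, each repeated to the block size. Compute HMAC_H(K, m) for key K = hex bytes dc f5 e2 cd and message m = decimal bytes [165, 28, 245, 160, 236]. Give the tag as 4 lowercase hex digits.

Key hex bytes dc f5 e2 cd is 4 bytes ≤ B = 6; zero-pad to 6 bytes: K' = dc f5 e2 cd 00 00.
K' ⊕ ipad = ea c3 d4 fb 36 36.  K' ⊕ opad = 80 a9 be 91 5c 5c.
Inner input = (K'⊕ipad) ∥ m = ea c3 d4 fb 36 36 ∥ a5 1c f5 a0 ec.
Inner hash: sum = 234+195+212+251+54+54+165+28+245+160+236 = 1834 → 07 2a.
Outer input = (K'⊕opad) ∥ inner = 80 a9 be 91 5c 5c ∥ 07 2a.
Outer hash (tag): sum = 128+169+190+145+92+92+7+42 = 865 → 03 61.

0361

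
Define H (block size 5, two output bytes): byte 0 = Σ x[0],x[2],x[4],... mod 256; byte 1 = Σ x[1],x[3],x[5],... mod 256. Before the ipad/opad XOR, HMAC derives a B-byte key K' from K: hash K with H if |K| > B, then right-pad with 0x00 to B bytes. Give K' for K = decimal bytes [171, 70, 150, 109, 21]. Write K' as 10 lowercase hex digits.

ab46966d15

Key decimal bytes [171, 70, 150, 109, 21] = ab 46 96 6d 15 is exactly B = 5 bytes: K' = ab 46 96 6d 15.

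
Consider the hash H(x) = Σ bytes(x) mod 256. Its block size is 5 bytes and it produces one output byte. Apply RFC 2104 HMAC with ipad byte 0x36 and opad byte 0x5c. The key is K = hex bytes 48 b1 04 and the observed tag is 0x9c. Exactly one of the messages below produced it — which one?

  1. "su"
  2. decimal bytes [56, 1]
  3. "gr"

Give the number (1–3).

1

Key hex bytes 48 b1 04 is 3 bytes ≤ B = 5; zero-pad to 5 bytes: K' = 48 b1 04 00 00.
K' ⊕ ipad = 7e 87 32 36 36; K' ⊕ opad = 14 ed 58 5c 5c.
m1: inner = H(7e 87 32 36 36 73 75) = 8b; tag = H(14 ed 58 5c 5c 8b) = 9c ← matches
m2: inner = H(7e 87 32 36 36 38 01) = dc; tag = H(14 ed 58 5c 5c dc) = ed
m3: inner = H(7e 87 32 36 36 67 72) = 7c; tag = H(14 ed 58 5c 5c 7c) = 8d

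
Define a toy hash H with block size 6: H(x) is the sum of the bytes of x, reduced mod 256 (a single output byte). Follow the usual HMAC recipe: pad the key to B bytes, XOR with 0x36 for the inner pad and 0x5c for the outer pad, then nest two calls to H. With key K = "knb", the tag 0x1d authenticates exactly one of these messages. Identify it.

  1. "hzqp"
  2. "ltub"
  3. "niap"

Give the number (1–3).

Key "knb" = 6b 6e 62 is 3 bytes ≤ B = 6; zero-pad to 6 bytes: K' = 6b 6e 62 00 00 00.
K' ⊕ ipad = 5d 58 54 36 36 36; K' ⊕ opad = 37 32 3e 5c 5c 5c.
m1: inner = H(5d 58 54 36 36 36 68 7a 71 70) = 6e; tag = H(37 32 3e 5c 5c 5c 6e) = 29
m2: inner = H(5d 58 54 36 36 36 6c 74 75 62) = 62; tag = H(37 32 3e 5c 5c 5c 62) = 1d ← matches
m3: inner = H(5d 58 54 36 36 36 6e 69 61 70) = 53; tag = H(37 32 3e 5c 5c 5c 53) = 0e

2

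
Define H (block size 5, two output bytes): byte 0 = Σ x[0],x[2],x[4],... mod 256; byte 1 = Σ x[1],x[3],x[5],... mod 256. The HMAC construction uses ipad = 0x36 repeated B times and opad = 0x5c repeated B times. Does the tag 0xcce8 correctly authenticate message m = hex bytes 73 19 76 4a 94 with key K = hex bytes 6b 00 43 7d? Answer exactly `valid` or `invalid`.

invalid

Key hex bytes 6b 00 43 7d is 4 bytes ≤ B = 5; zero-pad to 5 bytes: K' = 6b 00 43 7d 00.
K' ⊕ ipad = 5d 36 75 4b 36; K' ⊕ opad = 37 5c 1f 21 5c.
Inner hash: even-index sum = 363 mod 256 = 107; odd-index sum = 510 mod 256 = 254 → 6b fe.
Outer hash (recomputed tag): even-index sum = 432 mod 256 = 176; odd-index sum = 232 mod 256 = 232 → b0 e8.
Recomputed tag = b0e8; claimed = cce8 → mismatch.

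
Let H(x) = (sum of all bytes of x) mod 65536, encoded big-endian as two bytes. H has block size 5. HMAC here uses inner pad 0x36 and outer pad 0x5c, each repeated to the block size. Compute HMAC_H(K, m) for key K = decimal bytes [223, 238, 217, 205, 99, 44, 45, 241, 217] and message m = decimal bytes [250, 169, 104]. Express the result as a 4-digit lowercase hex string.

02c4

Key decimal bytes [223, 238, 217, 205, 99, 44, 45, 241, 217] = df ee d9 cd 63 2c 2d f1 d9 is 9 bytes > B = 5, so hash it first: H(key) = 05 f9, then zero-pad to 5 bytes: K' = 05 f9 00 00 00.
K' ⊕ ipad = 33 cf 36 36 36.  K' ⊕ opad = 59 a5 5c 5c 5c.
Inner input = (K'⊕ipad) ∥ m = 33 cf 36 36 36 ∥ fa a9 68.
Inner hash: sum = 51+207+54+54+54+250+169+104 = 943 → 03 af.
Outer input = (K'⊕opad) ∥ inner = 59 a5 5c 5c 5c ∥ 03 af.
Outer hash (tag): sum = 89+165+92+92+92+3+175 = 708 → 02 c4.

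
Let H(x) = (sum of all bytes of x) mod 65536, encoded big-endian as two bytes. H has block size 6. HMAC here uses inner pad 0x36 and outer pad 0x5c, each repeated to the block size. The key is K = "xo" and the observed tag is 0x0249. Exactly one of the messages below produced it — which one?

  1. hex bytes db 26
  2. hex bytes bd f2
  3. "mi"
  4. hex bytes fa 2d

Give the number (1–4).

1

Key "xo" = 78 6f is 2 bytes ≤ B = 6; zero-pad to 6 bytes: K' = 78 6f 00 00 00 00.
K' ⊕ ipad = 4e 59 36 36 36 36; K' ⊕ opad = 24 33 5c 5c 5c 5c.
m1: inner = H(4e 59 36 36 36 36 db 26) = 02 80; tag = H(24 33 5c 5c 5c 5c 02 80) = 0249 ← matches
m2: inner = H(4e 59 36 36 36 36 bd f2) = 03 2e; tag = H(24 33 5c 5c 5c 5c 03 2e) = 01f8
m3: inner = H(4e 59 36 36 36 36 6d 69) = 02 55; tag = H(24 33 5c 5c 5c 5c 02 55) = 021e
m4: inner = H(4e 59 36 36 36 36 fa 2d) = 02 a6; tag = H(24 33 5c 5c 5c 5c 02 a6) = 026f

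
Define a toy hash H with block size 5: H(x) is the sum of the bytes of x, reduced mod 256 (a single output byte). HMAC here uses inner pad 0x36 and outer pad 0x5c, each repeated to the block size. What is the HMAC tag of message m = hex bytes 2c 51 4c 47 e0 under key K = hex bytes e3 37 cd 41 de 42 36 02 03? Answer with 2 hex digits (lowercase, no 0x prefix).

cc

Key hex bytes e3 37 cd 41 de 42 36 02 03 is 9 bytes > B = 5, so hash it first: H(key) = 83, then zero-pad to 5 bytes: K' = 83 00 00 00 00.
K' ⊕ ipad = b5 36 36 36 36.  K' ⊕ opad = df 5c 5c 5c 5c.
Inner input = (K'⊕ipad) ∥ m = b5 36 36 36 36 ∥ 2c 51 4c 47 e0.
Inner hash: sum = 181+54+54+54+54+44+81+76+71+224 = 893; mod 256 = 125 → 7d.
Outer input = (K'⊕opad) ∥ inner = df 5c 5c 5c 5c ∥ 7d.
Outer hash (tag): sum = 223+92+92+92+92+125 = 716; mod 256 = 204 → cc.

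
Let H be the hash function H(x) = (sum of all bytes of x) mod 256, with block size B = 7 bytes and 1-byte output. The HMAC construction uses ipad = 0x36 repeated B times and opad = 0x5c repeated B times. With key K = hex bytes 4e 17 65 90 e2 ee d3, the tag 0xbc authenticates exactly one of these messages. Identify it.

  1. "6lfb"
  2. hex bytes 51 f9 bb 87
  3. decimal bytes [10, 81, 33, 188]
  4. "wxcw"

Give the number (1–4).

Key hex bytes 4e 17 65 90 e2 ee d3 is exactly B = 7 bytes: K' = 4e 17 65 90 e2 ee d3.
K' ⊕ ipad = 78 21 53 a6 d4 d8 e5; K' ⊕ opad = 12 4b 39 cc be b2 8f.
m1: inner = H(78 21 53 a6 d4 d8 e5 36 6c 66 62) = 8d; tag = H(12 4b 39 cc be b2 8f 8d) = ee
m2: inner = H(78 21 53 a6 d4 d8 e5 51 f9 bb 87) = af; tag = H(12 4b 39 cc be b2 8f af) = 10
m3: inner = H(78 21 53 a6 d4 d8 e5 0a 51 21 bc) = 5b; tag = H(12 4b 39 cc be b2 8f 5b) = bc ← matches
m4: inner = H(78 21 53 a6 d4 d8 e5 77 78 63 77) = ec; tag = H(12 4b 39 cc be b2 8f ec) = 4d

3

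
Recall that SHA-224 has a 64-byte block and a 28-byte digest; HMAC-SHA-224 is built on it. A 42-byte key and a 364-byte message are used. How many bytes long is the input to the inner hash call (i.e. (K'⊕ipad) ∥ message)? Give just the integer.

428

Key is 42 ≤ 64 bytes, zero-padded: |K'| = 64.
Inner input = (K'⊕ipad) ∥ m → 64 + 364 = 428 bytes.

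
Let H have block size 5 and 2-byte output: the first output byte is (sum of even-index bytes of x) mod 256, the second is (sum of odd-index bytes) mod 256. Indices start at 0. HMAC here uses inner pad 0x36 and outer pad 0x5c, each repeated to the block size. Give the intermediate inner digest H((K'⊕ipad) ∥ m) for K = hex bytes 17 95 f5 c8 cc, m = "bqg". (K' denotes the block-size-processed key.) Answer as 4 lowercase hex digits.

4f6a

Key hex bytes 17 95 f5 c8 cc is exactly B = 5 bytes: K' = 17 95 f5 c8 cc.
K' ⊕ ipad = 21 a3 c3 fe fa.
Inner input = 21 a3 c3 fe fa ∥ 62 71 67.
Inner hash: even-index sum = 591 mod 256 = 79; odd-index sum = 618 mod 256 = 106 → 4f 6a.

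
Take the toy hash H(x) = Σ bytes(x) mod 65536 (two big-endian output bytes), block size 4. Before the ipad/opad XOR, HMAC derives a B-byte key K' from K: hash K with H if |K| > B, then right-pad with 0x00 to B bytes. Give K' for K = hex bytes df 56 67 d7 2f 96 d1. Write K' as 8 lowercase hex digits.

|K| = 7 > B = 4, so first hash the key.
H(K): sum = 223+86+103+215+47+150+209 = 1033 → 04 09.
Zero-pad H(K) = 04 09 to 4 bytes: K' = 04 09 00 00.

04090000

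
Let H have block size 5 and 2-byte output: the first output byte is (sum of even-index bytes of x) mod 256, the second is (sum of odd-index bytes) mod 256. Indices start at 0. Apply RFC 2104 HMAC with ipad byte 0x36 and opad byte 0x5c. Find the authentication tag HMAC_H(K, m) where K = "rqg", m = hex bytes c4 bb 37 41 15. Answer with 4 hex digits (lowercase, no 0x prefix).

5250

Key "rqg" = 72 71 67 is 3 bytes ≤ B = 5; zero-pad to 5 bytes: K' = 72 71 67 00 00.
K' ⊕ ipad = 44 47 51 36 36.  K' ⊕ opad = 2e 2d 3b 5c 5c.
Inner input = (K'⊕ipad) ∥ m = 44 47 51 36 36 ∥ c4 bb 37 41 15.
Inner hash: even-index sum = 455 mod 256 = 199; odd-index sum = 397 mod 256 = 141 → c7 8d.
Outer input = (K'⊕opad) ∥ inner = 2e 2d 3b 5c 5c ∥ c7 8d.
Outer hash (tag): even-index sum = 338 mod 256 = 82; odd-index sum = 336 mod 256 = 80 → 52 50.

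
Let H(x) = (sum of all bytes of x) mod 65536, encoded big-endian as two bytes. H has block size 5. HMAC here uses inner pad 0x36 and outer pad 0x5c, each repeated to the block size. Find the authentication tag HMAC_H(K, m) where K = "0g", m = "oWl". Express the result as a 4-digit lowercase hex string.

Key "0g" = 30 67 is 2 bytes ≤ B = 5; zero-pad to 5 bytes: K' = 30 67 00 00 00.
K' ⊕ ipad = 06 51 36 36 36.  K' ⊕ opad = 6c 3b 5c 5c 5c.
Inner input = (K'⊕ipad) ∥ m = 06 51 36 36 36 ∥ 6f 57 6c.
Inner hash: sum = 6+81+54+54+54+111+87+108 = 555 → 02 2b.
Outer input = (K'⊕opad) ∥ inner = 6c 3b 5c 5c 5c ∥ 02 2b.
Outer hash (tag): sum = 108+59+92+92+92+2+43 = 488 → 01 e8.

01e8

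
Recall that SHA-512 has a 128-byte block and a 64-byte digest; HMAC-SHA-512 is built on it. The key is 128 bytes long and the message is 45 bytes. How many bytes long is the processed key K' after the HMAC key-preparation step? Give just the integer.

Key is 128 ≤ 128 bytes, zero-padded: |K'| = 128.

128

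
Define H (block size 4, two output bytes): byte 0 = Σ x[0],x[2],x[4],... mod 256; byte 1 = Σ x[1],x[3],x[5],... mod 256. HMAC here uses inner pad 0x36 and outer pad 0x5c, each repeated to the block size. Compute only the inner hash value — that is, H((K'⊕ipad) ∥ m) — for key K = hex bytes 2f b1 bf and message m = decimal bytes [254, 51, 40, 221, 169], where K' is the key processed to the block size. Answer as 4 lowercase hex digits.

71cd

Key hex bytes 2f b1 bf is 3 bytes ≤ B = 4; zero-pad to 4 bytes: K' = 2f b1 bf 00.
K' ⊕ ipad = 19 87 89 36.
Inner input = 19 87 89 36 ∥ fe 33 28 dd a9.
Inner hash: even-index sum = 625 mod 256 = 113; odd-index sum = 461 mod 256 = 205 → 71 cd.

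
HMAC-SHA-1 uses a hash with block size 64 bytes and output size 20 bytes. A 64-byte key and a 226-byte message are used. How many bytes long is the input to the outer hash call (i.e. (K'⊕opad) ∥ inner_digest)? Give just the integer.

84

Key is 64 ≤ 64 bytes, zero-padded: |K'| = 64.
Outer input = (K'⊕opad) ∥ H(inner) → 64 + 20 = 84 bytes.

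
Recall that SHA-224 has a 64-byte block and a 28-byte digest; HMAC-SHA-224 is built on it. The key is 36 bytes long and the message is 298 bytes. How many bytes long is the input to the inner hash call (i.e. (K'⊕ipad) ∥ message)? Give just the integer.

Key is 36 ≤ 64 bytes, zero-padded: |K'| = 64.
Inner input = (K'⊕ipad) ∥ m → 64 + 298 = 362 bytes.

362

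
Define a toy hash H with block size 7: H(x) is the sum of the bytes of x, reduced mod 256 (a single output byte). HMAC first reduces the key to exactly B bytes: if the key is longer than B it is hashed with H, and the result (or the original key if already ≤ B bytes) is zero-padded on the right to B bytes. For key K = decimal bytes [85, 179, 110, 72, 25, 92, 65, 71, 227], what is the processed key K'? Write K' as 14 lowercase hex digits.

|K| = 9 > B = 7, so first hash the key.
H(K): sum = 85+179+110+72+25+92+65+71+227 = 926; mod 256 = 158 → 9e.
Zero-pad H(K) = 9e to 7 bytes: K' = 9e 00 00 00 00 00 00.

9e000000000000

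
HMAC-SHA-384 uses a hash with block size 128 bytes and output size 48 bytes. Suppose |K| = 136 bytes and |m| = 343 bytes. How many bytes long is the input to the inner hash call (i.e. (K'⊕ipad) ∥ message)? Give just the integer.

Key is 136 > 128 bytes, so it is hashed to 48 bytes then zero-padded to 128: |K'| = 128.
Inner input = (K'⊕ipad) ∥ m → 128 + 343 = 471 bytes.

471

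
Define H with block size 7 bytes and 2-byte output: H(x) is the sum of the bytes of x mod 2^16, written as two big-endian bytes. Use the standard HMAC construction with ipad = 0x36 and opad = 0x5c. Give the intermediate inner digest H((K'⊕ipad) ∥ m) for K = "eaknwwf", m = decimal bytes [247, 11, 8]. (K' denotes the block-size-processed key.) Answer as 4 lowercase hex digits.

033b

Key "eaknwwf" = 65 61 6b 6e 77 77 66 is exactly B = 7 bytes: K' = 65 61 6b 6e 77 77 66.
K' ⊕ ipad = 53 57 5d 58 41 41 50.
Inner input = 53 57 5d 58 41 41 50 ∥ f7 0b 08.
Inner hash: sum = 83+87+93+88+65+65+80+247+11+8 = 827 → 03 3b.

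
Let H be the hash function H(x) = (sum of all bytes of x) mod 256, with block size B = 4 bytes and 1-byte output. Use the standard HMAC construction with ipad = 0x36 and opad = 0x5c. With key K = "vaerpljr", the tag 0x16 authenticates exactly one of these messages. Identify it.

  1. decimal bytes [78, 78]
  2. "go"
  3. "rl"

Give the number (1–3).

2

Key "vaerpljr" = 76 61 65 72 70 6c 6a 72 is 8 bytes > B = 4, so hash it first: H(key) = 66, then zero-pad to 4 bytes: K' = 66 00 00 00.
K' ⊕ ipad = 50 36 36 36; K' ⊕ opad = 3a 5c 5c 5c.
m1: inner = H(50 36 36 36 4e 4e) = 8e; tag = H(3a 5c 5c 5c 8e) = dc
m2: inner = H(50 36 36 36 67 6f) = c8; tag = H(3a 5c 5c 5c c8) = 16 ← matches
m3: inner = H(50 36 36 36 72 6c) = d0; tag = H(3a 5c 5c 5c d0) = 1e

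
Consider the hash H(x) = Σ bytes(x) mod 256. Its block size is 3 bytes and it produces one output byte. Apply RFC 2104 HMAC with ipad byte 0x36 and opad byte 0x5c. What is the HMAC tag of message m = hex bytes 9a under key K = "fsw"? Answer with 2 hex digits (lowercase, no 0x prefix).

Key "fsw" = 66 73 77 is exactly B = 3 bytes: K' = 66 73 77.
K' ⊕ ipad = 50 45 41.  K' ⊕ opad = 3a 2f 2b.
Inner input = (K'⊕ipad) ∥ m = 50 45 41 ∥ 9a.
Inner hash: sum = 80+69+65+154 = 368; mod 256 = 112 → 70.
Outer input = (K'⊕opad) ∥ inner = 3a 2f 2b ∥ 70.
Outer hash (tag): sum = 58+47+43+112 = 260; mod 256 = 4 → 04.

04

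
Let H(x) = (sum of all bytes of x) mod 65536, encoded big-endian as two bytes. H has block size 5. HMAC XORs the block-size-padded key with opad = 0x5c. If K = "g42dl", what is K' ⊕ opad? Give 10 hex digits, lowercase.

3b686e3830

Key "g42dl" = 67 34 32 64 6c is exactly B = 5 bytes: K' = 67 34 32 64 6c.
XOR each byte with 0x5c: 67⊕5c=3b, 34⊕5c=68, 32⊕5c=6e, 64⊕5c=38, 6c⊕5c=30.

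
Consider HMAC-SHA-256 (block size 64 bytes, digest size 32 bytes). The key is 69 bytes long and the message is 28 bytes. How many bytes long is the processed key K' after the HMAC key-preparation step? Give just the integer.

Key is 69 > 64 bytes, so it is hashed to 32 bytes then zero-padded to 64: |K'| = 64.

64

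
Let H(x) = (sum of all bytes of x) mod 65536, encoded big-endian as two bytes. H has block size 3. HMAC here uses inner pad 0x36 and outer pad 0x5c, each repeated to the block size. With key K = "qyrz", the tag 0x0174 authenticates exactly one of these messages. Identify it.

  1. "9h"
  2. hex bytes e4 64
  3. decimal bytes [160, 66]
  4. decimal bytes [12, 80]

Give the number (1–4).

Key "qyrz" = 71 79 72 7a is 4 bytes > B = 3, so hash it first: H(key) = 01 d6, then zero-pad to 3 bytes: K' = 01 d6 00.
K' ⊕ ipad = 37 e0 36; K' ⊕ opad = 5d 8a 5c.
m1: inner = H(37 e0 36 39 68) = 01 ee; tag = H(5d 8a 5c 01 ee) = 0232
m2: inner = H(37 e0 36 e4 64) = 02 95; tag = H(5d 8a 5c 02 95) = 01da
m3: inner = H(37 e0 36 a0 42) = 02 2f; tag = H(5d 8a 5c 02 2f) = 0174 ← matches
m4: inner = H(37 e0 36 0c 50) = 01 a9; tag = H(5d 8a 5c 01 a9) = 01ed

3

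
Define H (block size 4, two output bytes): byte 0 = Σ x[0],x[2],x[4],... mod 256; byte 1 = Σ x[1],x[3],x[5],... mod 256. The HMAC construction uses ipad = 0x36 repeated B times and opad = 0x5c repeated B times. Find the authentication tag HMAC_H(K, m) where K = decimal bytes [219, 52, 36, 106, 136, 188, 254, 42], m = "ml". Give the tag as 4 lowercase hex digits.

8b88

Key decimal bytes [219, 52, 36, 106, 136, 188, 254, 42] = db 34 24 6a 88 bc fe 2a is 8 bytes > B = 4, so hash it first: H(key) = 85 84, then zero-pad to 4 bytes: K' = 85 84 00 00.
K' ⊕ ipad = b3 b2 36 36.  K' ⊕ opad = d9 d8 5c 5c.
Inner input = (K'⊕ipad) ∥ m = b3 b2 36 36 ∥ 6d 6c.
Inner hash: even-index sum = 342 mod 256 = 86; odd-index sum = 340 mod 256 = 84 → 56 54.
Outer input = (K'⊕opad) ∥ inner = d9 d8 5c 5c ∥ 56 54.
Outer hash (tag): even-index sum = 395 mod 256 = 139; odd-index sum = 392 mod 256 = 136 → 8b 88.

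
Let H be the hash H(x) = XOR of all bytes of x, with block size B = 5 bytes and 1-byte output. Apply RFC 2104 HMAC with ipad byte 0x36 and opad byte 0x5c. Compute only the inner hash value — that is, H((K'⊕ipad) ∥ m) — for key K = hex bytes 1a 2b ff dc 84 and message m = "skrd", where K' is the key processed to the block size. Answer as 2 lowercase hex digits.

ae

Key hex bytes 1a 2b ff dc 84 is exactly B = 5 bytes: K' = 1a 2b ff dc 84.
K' ⊕ ipad = 2c 1d c9 ea b2.
Inner input = 2c 1d c9 ea b2 ∥ 73 6b 72 64.
Inner hash: XOR 2c⊕1d⊕c9⊕ea⊕b2⊕73⊕6b⊕72⊕64 = ae.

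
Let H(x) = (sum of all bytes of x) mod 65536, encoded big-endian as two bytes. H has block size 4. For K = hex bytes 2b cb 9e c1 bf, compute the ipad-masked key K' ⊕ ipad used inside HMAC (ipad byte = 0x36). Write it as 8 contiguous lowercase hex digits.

Key hex bytes 2b cb 9e c1 bf is 5 bytes > B = 4, so hash it first: H(key) = 03 14, then zero-pad to 4 bytes: K' = 03 14 00 00.
XOR each byte with 0x36: 03⊕36=35, 14⊕36=22, 00⊕36=36, 00⊕36=36.

35223636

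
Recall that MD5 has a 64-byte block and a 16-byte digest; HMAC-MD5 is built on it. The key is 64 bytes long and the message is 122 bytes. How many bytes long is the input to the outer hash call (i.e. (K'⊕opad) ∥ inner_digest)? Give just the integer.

80

Key is 64 ≤ 64 bytes, zero-padded: |K'| = 64.
Outer input = (K'⊕opad) ∥ H(inner) → 64 + 16 = 80 bytes.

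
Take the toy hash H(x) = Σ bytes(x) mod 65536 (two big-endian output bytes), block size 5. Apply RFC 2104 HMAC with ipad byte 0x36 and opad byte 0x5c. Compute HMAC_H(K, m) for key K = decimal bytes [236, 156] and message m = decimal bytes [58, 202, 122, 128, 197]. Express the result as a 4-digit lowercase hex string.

Key decimal bytes [236, 156] = ec 9c is 2 bytes ≤ B = 5; zero-pad to 5 bytes: K' = ec 9c 00 00 00.
K' ⊕ ipad = da aa 36 36 36.  K' ⊕ opad = b0 c0 5c 5c 5c.
Inner input = (K'⊕ipad) ∥ m = da aa 36 36 36 ∥ 3a ca 7a 80 c5.
Inner hash: sum = 218+170+54+54+54+58+202+122+128+197 = 1257 → 04 e9.
Outer input = (K'⊕opad) ∥ inner = b0 c0 5c 5c 5c ∥ 04 e9.
Outer hash (tag): sum = 176+192+92+92+92+4+233 = 881 → 03 71.

0371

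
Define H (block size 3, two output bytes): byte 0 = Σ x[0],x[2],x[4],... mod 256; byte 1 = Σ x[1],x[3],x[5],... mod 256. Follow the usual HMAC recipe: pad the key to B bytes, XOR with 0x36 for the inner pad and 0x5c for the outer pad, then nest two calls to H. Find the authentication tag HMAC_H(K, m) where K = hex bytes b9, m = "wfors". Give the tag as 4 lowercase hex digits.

d0f9

Key hex bytes b9 is 1 byte ≤ B = 3; zero-pad to 3 bytes: K' = b9 00 00.
K' ⊕ ipad = 8f 36 36.  K' ⊕ opad = e5 5c 5c.
Inner input = (K'⊕ipad) ∥ m = 8f 36 36 ∥ 77 66 6f 72 73.
Inner hash: even-index sum = 413 mod 256 = 157; odd-index sum = 399 mod 256 = 143 → 9d 8f.
Outer input = (K'⊕opad) ∥ inner = e5 5c 5c ∥ 9d 8f.
Outer hash (tag): even-index sum = 464 mod 256 = 208; odd-index sum = 249 mod 256 = 249 → d0 f9.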